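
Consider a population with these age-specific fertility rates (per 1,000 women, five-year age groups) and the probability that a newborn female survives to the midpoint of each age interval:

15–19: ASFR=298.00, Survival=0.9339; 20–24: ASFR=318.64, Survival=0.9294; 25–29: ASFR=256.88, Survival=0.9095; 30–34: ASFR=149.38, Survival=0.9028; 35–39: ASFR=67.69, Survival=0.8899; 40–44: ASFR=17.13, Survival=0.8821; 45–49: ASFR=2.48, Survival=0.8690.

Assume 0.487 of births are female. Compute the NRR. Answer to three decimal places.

Proportion female at birth = 0.487.
Per-age-group product (5 × ASFR × survival probability):
  15–19: 5 × 298.00/1000 × 0.9339 = 1.39151
  20–24: 5 × 318.64/1000 × 0.9294 = 1.48072
  25–29: 5 × 256.88/1000 × 0.9095 = 1.16816
  30–34: 5 × 149.38/1000 × 0.9028 = 0.67430
  35–39: 5 × 67.69/1000 × 0.8899 = 0.30119
  40–44: 5 × 17.13/1000 × 0.8821 = 0.07555
  45–49: 5 × 2.48/1000 × 0.8690 = 0.01078
Sum = 5.10221
NRR = 0.487 × 5.10221 = 2.48478
With NRR above 1 the population is above replacement fertility.

2.485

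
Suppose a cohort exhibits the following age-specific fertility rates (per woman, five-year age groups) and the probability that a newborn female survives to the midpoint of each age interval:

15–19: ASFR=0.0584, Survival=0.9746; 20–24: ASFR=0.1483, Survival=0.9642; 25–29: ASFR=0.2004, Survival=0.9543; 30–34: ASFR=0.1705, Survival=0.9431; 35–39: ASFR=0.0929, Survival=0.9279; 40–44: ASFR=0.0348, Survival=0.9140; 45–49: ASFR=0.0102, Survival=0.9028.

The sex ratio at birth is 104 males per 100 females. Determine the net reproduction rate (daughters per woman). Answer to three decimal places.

1.665

Proportion female at birth = 100 / (100 + 104) = 0.49020.
Each age group contributes 5 × ASFR × survival:
  15–19: 5 × 0.0584 × 0.9746 = 0.28458
  20–24: 5 × 0.1483 × 0.9642 = 0.71495
  25–29: 5 × 0.2004 × 0.9543 = 0.95621
  30–34: 5 × 0.1705 × 0.9431 = 0.80399
  35–39: 5 × 0.0929 × 0.9279 = 0.43101
  40–44: 5 × 0.0348 × 0.9140 = 0.15904
  45–49: 5 × 0.0102 × 0.9028 = 0.04604
Sum = 3.39582
NRR = 0.49020 × 3.39582 = 1.66463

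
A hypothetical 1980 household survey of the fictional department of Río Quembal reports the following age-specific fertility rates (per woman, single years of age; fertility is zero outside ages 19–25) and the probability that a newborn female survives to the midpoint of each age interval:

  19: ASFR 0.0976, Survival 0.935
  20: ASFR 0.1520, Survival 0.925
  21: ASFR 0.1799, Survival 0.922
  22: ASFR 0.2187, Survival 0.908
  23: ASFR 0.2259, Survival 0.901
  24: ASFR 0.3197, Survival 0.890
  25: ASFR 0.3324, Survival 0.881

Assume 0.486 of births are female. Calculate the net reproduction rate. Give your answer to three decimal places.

0.669

Proportion female at birth = 0.486.
Survival-weighted fertility by age (1·fₓ·Sₓ):
  19: 1 × 0.0976 × 0.935 = 0.09126
  20: 1 × 0.1520 × 0.925 = 0.14060
  21: 1 × 0.1799 × 0.922 = 0.16587
  22: 1 × 0.2187 × 0.908 = 0.19858
  23: 1 × 0.2259 × 0.901 = 0.20354
  24: 1 × 0.3197 × 0.890 = 0.28453
  25: 1 × 0.3324 × 0.881 = 0.29284
Sum = 1.37722
NRR = 0.486 × 1.37722 = 0.66933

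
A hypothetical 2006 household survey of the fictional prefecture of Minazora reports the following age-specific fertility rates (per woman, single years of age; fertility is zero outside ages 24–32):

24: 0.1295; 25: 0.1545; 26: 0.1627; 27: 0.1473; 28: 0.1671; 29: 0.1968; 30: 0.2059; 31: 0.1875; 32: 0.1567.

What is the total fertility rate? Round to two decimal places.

1.51

Sum of ASFRs = 0.1295 + 0.1545 + 0.1627 + 0.1473 + 0.1671 + 0.1968 + 0.2059 + 0.1875 + 0.1567 = 1.5080
TFR = 1.508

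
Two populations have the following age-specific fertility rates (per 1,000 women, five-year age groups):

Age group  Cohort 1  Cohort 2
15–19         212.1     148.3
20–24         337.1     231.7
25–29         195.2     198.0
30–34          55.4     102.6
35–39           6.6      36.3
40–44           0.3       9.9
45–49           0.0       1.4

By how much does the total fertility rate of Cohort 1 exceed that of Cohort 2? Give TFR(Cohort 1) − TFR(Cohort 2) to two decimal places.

0.39

Cohort 1:
  Sum of ASFRs = 212.1 + 337.1 + 195.2 + 55.4 + 6.6 + 0.3 + 0.0 = 806.7
  TFR = 5 × 806.7 / 1000 = 4.0335
Cohort 2:
  Sum of ASFRs = 148.3 + 231.7 + 198.0 + 102.6 + 36.3 + 9.9 + 1.4 = 728.2
  TFR = 5 × 728.2 / 1000 = 3.641
Difference = 4.0335 − 3.641 = 0.3925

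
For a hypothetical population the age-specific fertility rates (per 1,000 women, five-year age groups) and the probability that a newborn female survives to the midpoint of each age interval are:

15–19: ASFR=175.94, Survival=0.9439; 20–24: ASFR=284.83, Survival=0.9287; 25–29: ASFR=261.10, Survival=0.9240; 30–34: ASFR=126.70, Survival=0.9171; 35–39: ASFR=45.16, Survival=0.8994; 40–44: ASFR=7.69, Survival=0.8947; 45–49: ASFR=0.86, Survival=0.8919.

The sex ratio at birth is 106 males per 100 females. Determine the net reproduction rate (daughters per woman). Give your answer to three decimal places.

2.030

Proportion female at birth = 100 / (100 + 106) = 0.48544.
Per-age-group product (5 × ASFR × survival probability):
  15–19: 5 × 175.94/1000 × 0.9439 = 0.83035
  20–24: 5 × 284.83/1000 × 0.9287 = 1.32261
  25–29: 5 × 261.10/1000 × 0.9240 = 1.20628
  30–34: 5 × 126.70/1000 × 0.9171 = 0.58098
  35–39: 5 × 45.16/1000 × 0.8994 = 0.20308
  40–44: 5 × 7.69/1000 × 0.8947 = 0.03440
  45–49: 5 × 0.86/1000 × 0.8919 = 0.00384
Sum = 4.18154
NRR = 0.48544 × 4.18154 = 2.02989
With NRR above 1 the population is above replacement fertility.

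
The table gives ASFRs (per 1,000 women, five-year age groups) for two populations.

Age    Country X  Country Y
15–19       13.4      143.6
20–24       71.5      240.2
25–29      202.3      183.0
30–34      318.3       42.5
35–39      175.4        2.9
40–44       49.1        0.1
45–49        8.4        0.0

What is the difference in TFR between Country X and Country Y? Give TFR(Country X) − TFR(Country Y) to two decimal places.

1.13

Country X:
  Sum of ASFRs = 13.4 + 71.5 + 202.3 + 318.3 + 175.4 + 49.1 + 8.4 = 838.4
  TFR = 5 × 838.4 / 1000 = 4.192
Country Y:
  Sum of ASFRs = 143.6 + 240.2 + 183.0 + 42.5 + 2.9 + 0.1 + 0.0 = 612.3
  TFR = 5 × 612.3 / 1000 = 3.0615
Difference = 4.192 − 3.0615 = 1.1305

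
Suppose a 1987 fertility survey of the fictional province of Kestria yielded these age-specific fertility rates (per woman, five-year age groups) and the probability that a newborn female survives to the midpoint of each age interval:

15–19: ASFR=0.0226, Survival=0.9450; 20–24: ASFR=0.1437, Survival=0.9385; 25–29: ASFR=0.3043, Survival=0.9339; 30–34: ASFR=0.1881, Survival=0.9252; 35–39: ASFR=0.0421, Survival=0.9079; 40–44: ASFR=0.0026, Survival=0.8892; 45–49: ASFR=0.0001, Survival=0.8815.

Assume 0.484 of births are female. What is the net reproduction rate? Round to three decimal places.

Proportion female at birth = 0.484.
Weighting each age-specific rate by interval width and survival:
  15–19: 5 × 0.0226 × 0.9450 = 0.10679
  20–24: 5 × 0.1437 × 0.9385 = 0.67431
  25–29: 5 × 0.3043 × 0.9339 = 1.42093
  30–34: 5 × 0.1881 × 0.9252 = 0.87015
  35–39: 5 × 0.0421 × 0.9079 = 0.19111
  40–44: 5 × 0.0026 × 0.8892 = 0.01156
  45–49: 5 × 0.0001 × 0.8815 = 0.00044
Sum = 3.27529
NRR = 0.484 × 3.27529 = 1.58524
With NRR above 1 the population is above replacement fertility.

1.585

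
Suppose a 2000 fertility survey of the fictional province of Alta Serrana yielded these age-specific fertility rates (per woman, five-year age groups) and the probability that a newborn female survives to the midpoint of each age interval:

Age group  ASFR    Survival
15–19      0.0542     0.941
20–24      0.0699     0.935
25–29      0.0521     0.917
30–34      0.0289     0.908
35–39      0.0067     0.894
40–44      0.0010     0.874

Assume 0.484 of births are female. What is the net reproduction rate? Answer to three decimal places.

0.477

Proportion female at birth = 0.484.
Survival-weighted fertility by age (5·fₓ·Sₓ):
  15–19: 5 × 0.0542 × 0.941 = 0.25501
  20–24: 5 × 0.0699 × 0.935 = 0.32678
  25–29: 5 × 0.0521 × 0.917 = 0.23888
  30–34: 5 × 0.0289 × 0.908 = 0.13121
  35–39: 5 × 0.0067 × 0.894 = 0.02995
  40–44: 5 × 0.0010 × 0.874 = 0.00437
Sum = 0.98620
NRR = 0.484 × 0.98620 = 0.47732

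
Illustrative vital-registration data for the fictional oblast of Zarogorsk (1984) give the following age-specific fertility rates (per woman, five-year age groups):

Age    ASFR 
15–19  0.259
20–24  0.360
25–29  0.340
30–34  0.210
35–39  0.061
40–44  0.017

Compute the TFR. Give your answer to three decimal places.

Sum of ASFRs = 0.259 + 0.360 + 0.340 + 0.210 + 0.061 + 0.017 = 1.247
TFR = 5 × 1.247 = 6.235

6.235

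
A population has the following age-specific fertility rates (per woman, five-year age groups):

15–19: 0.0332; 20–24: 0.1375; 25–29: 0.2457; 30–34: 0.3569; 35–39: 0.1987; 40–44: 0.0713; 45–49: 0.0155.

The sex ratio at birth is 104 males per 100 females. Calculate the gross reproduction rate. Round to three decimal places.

Proportion female at birth = 100 / (100 + 104) = 0.49020.
Sum of ASFRs = 0.0332 + 0.1375 + 0.2457 + 0.3569 + 0.1987 + 0.0713 + 0.0155 = 1.0588
TFR = 5 × 1.0588 = 5.294
GRR = 0.49020 × 5.294 = 2.59512

2.595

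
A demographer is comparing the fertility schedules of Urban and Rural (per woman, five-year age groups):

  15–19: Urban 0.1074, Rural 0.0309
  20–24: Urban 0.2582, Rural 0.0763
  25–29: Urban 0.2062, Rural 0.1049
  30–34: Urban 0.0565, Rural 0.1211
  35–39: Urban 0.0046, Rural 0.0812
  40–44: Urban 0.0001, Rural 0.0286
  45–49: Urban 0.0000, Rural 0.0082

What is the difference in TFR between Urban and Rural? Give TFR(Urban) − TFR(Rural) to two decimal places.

0.91

Urban:
  Sum of ASFRs = 0.1074 + 0.2582 + 0.2062 + 0.0565 + 0.0046 + 0.0001 + 0.0000 = 0.6330
  TFR = 5 × 0.6330 = 3.165
Rural:
  Sum of ASFRs = 0.0309 + 0.0763 + 0.1049 + 0.1211 + 0.0812 + 0.0286 + 0.0082 = 0.4512
  TFR = 5 × 0.4512 = 2.256
Difference = 3.165 − 2.256 = 0.909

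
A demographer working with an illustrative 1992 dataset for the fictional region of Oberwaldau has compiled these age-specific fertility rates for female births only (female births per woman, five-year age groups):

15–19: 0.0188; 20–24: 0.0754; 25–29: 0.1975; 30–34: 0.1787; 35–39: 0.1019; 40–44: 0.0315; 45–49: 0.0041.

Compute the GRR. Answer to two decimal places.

Sum of female ASFRs = 0.0188 + 0.0754 + 0.1975 + 0.1787 + 0.1019 + 0.0315 + 0.0041 = 0.6079
GRR = 5 × 0.6079 = 3.0395

3.04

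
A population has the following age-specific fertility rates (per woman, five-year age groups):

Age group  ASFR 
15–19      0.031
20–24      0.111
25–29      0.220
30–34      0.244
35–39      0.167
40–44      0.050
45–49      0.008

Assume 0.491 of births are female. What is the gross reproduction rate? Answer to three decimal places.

2.040

Proportion female at birth = 0.491.
Sum of ASFRs = 0.031 + 0.111 + 0.220 + 0.244 + 0.167 + 0.050 + 0.008 = 0.831
TFR = 5 × 0.831 = 4.155
GRR = 0.491 × 4.155 = 2.04011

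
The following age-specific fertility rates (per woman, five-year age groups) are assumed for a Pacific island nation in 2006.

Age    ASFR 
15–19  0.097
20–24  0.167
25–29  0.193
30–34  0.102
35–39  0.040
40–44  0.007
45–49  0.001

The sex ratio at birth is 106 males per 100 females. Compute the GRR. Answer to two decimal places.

Proportion female at birth = 100 / (100 + 106) = 0.48544.
Sum of ASFRs = 0.097 + 0.167 + 0.193 + 0.102 + 0.040 + 0.007 + 0.001 = 0.607
TFR = 5 × 0.607 = 3.035
GRR = 0.48544 × 3.035 = 1.47331

1.47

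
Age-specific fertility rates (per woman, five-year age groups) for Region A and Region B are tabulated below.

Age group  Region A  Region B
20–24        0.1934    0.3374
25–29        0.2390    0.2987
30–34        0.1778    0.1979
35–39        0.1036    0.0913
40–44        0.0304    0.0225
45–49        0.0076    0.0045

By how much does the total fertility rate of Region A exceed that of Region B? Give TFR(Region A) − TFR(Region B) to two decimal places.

-1.00

Region A:
  Sum of ASFRs = 0.1934 + 0.2390 + 0.1778 + 0.1036 + 0.0304 + 0.0076 = 0.7518
  TFR = 5 × 0.7518 = 3.759
Region B:
  Sum of ASFRs = 0.3374 + 0.2987 + 0.1979 + 0.0913 + 0.0225 + 0.0045 = 0.9523
  TFR = 5 × 0.9523 = 4.7615
Difference = 3.759 − 4.7615 = -1.0025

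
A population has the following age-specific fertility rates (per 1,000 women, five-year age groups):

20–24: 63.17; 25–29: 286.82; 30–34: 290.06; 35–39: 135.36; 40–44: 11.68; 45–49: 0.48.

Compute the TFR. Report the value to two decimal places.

Sum of ASFRs = 63.17 + 286.82 + 290.06 + 135.36 + 11.68 + 0.48 = 787.57
TFR = 5 × 787.57 / 1000 = 3.93785

3.94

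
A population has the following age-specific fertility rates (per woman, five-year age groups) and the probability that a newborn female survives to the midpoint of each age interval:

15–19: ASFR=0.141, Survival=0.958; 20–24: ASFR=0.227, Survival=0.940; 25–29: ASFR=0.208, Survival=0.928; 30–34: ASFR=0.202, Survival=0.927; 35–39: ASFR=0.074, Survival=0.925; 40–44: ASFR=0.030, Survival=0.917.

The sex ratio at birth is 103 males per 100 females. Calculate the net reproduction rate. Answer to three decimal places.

Proportion female at birth = 100 / (100 + 103) = 0.49261.
Per-age-group product (5 × ASFR × survival probability):
  15–19: 5 × 0.141 × 0.958 = 0.67539
  20–24: 5 × 0.227 × 0.940 = 1.06690
  25–29: 5 × 0.208 × 0.928 = 0.96512
  30–34: 5 × 0.202 × 0.927 = 0.93627
  35–39: 5 × 0.074 × 0.925 = 0.34225
  40–44: 5 × 0.030 × 0.917 = 0.13755
Sum = 4.12348
NRR = 0.49261 × 4.12348 = 2.03127

2.031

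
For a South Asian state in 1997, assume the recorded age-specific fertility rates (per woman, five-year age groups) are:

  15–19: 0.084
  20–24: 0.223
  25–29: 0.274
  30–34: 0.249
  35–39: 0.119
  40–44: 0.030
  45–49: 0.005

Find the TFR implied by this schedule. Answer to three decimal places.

4.920

Sum of ASFRs = 0.084 + 0.223 + 0.274 + 0.249 + 0.119 + 0.030 + 0.005 = 0.984
TFR = 5 × 0.984 = 4.92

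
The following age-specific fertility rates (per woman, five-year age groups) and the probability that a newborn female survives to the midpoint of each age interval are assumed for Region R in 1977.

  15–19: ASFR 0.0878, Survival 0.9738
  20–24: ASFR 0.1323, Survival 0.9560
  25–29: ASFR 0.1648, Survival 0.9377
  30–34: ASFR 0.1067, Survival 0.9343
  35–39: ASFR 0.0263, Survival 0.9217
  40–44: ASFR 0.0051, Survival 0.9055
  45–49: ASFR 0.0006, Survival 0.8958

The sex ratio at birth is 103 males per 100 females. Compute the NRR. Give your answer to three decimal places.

Proportion female at birth = 100 / (100 + 103) = 0.49261.
Each age group contributes 5 × ASFR × survival:
  15–19: 5 × 0.0878 × 0.9738 = 0.42750
  20–24: 5 × 0.1323 × 0.9560 = 0.63239
  25–29: 5 × 0.1648 × 0.9377 = 0.77266
  30–34: 5 × 0.1067 × 0.9343 = 0.49845
  35–39: 5 × 0.0263 × 0.9217 = 0.12120
  40–44: 5 × 0.0051 × 0.9055 = 0.02309
  45–49: 5 × 0.0006 × 0.8958 = 0.00269
Sum = 2.47798
NRR = 0.49261 × 2.47798 = 1.22068

1.221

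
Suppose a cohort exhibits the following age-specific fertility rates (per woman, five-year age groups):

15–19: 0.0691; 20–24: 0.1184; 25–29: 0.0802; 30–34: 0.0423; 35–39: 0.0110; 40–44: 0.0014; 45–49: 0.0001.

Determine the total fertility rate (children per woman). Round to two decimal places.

Sum of ASFRs = 0.0691 + 0.1184 + 0.0802 + 0.0423 + 0.0110 + 0.0014 + 0.0001 = 0.3225
TFR = 5 × 0.3225 = 1.6125

1.61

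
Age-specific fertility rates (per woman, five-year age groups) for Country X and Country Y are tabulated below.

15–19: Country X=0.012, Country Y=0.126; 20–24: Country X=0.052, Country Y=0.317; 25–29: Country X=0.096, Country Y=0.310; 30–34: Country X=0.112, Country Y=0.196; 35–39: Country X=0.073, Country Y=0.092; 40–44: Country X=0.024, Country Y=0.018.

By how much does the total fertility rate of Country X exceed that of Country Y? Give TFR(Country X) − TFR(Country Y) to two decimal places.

Country X:
  Sum of ASFRs = 0.012 + 0.052 + 0.096 + 0.112 + 0.073 + 0.024 = 0.369
  TFR = 5 × 0.369 = 1.845
Country Y:
  Sum of ASFRs = 0.126 + 0.317 + 0.310 + 0.196 + 0.092 + 0.018 = 1.059
  TFR = 5 × 1.059 = 5.295
Difference = 1.845 − 5.295 = -3.45

-3.45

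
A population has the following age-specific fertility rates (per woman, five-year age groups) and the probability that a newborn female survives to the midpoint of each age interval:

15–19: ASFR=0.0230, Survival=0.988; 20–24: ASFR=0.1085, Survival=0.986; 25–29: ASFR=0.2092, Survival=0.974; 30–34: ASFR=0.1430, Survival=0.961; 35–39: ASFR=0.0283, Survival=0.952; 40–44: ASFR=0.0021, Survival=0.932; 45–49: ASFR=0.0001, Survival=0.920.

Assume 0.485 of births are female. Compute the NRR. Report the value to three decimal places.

Proportion female at birth = 0.485.
Survival-weighted fertility by age (5·fₓ·Sₓ):
  15–19: 5 × 0.0230 × 0.988 = 0.11362
  20–24: 5 × 0.1085 × 0.986 = 0.53491
  25–29: 5 × 0.2092 × 0.974 = 1.01880
  30–34: 5 × 0.1430 × 0.961 = 0.68712
  35–39: 5 × 0.0283 × 0.952 = 0.13471
  40–44: 5 × 0.0021 × 0.932 = 0.00979
  45–49: 5 × 0.0001 × 0.920 = 0.00046
Sum = 2.49941
NRR = 0.485 × 2.49941 = 1.21221
With NRR above 1 the population is above replacement fertility.

1.212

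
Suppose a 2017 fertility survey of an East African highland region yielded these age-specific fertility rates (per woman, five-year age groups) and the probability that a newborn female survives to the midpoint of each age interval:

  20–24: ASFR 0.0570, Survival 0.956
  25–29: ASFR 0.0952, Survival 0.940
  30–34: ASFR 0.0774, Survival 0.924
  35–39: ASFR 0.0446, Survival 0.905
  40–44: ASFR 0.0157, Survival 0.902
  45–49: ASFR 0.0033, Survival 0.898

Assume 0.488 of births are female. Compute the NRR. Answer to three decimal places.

0.666

Proportion female at birth = 0.488.
Each age group contributes 5 × ASFR × survival:
  20–24: 5 × 0.0570 × 0.956 = 0.27246
  25–29: 5 × 0.0952 × 0.940 = 0.44744
  30–34: 5 × 0.0774 × 0.924 = 0.35759
  35–39: 5 × 0.0446 × 0.905 = 0.20182
  40–44: 5 × 0.0157 × 0.902 = 0.07081
  45–49: 5 × 0.0033 × 0.898 = 0.01482
Sum = 1.36494
NRR = 0.488 × 1.36494 = 0.66609
With NRR below 1 the population is below replacement fertility.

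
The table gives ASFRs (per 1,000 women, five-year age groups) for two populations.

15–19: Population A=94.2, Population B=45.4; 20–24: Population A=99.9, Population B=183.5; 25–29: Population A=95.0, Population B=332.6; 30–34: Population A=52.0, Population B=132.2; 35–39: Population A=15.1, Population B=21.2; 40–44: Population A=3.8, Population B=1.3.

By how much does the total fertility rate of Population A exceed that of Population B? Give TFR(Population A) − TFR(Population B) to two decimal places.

Population A:
  Sum of ASFRs = 94.2 + 99.9 + 95.0 + 52.0 + 15.1 + 3.8 = 360.0
  TFR = 5 × 360.0 / 1000 = 1.8
Population B:
  Sum of ASFRs = 45.4 + 183.5 + 332.6 + 132.2 + 21.2 + 1.3 = 716.2
  TFR = 5 × 716.2 / 1000 = 3.581
Difference = 1.8 − 3.581 = -1.781

-1.78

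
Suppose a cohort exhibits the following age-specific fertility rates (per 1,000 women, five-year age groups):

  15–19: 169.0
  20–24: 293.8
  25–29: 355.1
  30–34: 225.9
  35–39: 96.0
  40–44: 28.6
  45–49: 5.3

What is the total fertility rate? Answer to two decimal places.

5.87

Sum of ASFRs = 169.0 + 293.8 + 355.1 + 225.9 + 96.0 + 28.6 + 5.3 = 1173.7
TFR = 5 × 1173.7 / 1000 = 5.8685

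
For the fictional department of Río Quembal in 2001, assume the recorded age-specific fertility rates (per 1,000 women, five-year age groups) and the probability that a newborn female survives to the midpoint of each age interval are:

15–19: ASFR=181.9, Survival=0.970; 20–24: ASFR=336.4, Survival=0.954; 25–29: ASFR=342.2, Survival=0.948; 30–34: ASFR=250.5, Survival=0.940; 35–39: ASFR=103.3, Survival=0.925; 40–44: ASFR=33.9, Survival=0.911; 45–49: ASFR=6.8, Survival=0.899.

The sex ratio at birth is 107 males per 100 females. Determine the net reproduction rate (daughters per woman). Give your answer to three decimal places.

Proportion female at birth = 100 / (100 + 107) = 0.48309.
Survival-weighted fertility by age (5·fₓ·Sₓ):
  15–19: 5 × 181.9/1000 × 0.970 = 0.88222
  20–24: 5 × 336.4/1000 × 0.954 = 1.60463
  25–29: 5 × 342.2/1000 × 0.948 = 1.62203
  30–34: 5 × 250.5/1000 × 0.940 = 1.17735
  35–39: 5 × 103.3/1000 × 0.925 = 0.47776
  40–44: 5 × 33.9/1000 × 0.911 = 0.15441
  45–49: 5 × 6.8/1000 × 0.899 = 0.03057
Sum = 5.94897
NRR = 0.48309 × 5.94897 = 2.87389

2.874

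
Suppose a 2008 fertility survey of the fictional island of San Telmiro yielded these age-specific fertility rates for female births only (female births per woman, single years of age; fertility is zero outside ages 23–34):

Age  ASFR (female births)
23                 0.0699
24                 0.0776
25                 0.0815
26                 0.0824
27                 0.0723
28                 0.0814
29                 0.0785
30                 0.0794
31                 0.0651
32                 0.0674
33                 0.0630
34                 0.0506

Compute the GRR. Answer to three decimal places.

0.869

Sum of female ASFRs = 0.0699 + 0.0776 + 0.0815 + 0.0824 + 0.0723 + 0.0814 + 0.0785 + 0.0794 + 0.0651 + 0.0674 + 0.0630 + 0.0506 = 0.8691
GRR = 0.8691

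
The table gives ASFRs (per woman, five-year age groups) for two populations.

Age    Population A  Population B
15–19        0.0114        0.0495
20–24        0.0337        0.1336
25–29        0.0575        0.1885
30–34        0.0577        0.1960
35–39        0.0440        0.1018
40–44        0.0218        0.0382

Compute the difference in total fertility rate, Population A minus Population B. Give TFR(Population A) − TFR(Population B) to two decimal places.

Population A:
  Sum of ASFRs = 0.0114 + 0.0337 + 0.0575 + 0.0577 + 0.0440 + 0.0218 = 0.2261
  TFR = 5 × 0.2261 = 1.1305
Population B:
  Sum of ASFRs = 0.0495 + 0.1336 + 0.1885 + 0.1960 + 0.1018 + 0.0382 = 0.7076
  TFR = 5 × 0.7076 = 3.538
Difference = 1.1305 − 3.538 = -2.4075

-2.41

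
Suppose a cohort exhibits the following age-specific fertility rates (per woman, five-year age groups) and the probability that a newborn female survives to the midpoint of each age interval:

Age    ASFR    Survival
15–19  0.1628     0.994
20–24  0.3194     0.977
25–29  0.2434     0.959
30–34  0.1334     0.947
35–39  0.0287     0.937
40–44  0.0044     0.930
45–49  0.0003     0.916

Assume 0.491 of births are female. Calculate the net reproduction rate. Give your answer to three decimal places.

2.123

Proportion female at birth = 0.491.
Survival-weighted fertility by age (5·fₓ·Sₓ):
  15–19: 5 × 0.1628 × 0.994 = 0.80912
  20–24: 5 × 0.3194 × 0.977 = 1.56027
  25–29: 5 × 0.2434 × 0.959 = 1.16710
  30–34: 5 × 0.1334 × 0.947 = 0.63165
  35–39: 5 × 0.0287 × 0.937 = 0.13446
  40–44: 5 × 0.0044 × 0.930 = 0.02046
  45–49: 5 × 0.0003 × 0.916 = 0.00137
Sum = 4.32443
NRR = 0.491 × 4.32443 = 2.12330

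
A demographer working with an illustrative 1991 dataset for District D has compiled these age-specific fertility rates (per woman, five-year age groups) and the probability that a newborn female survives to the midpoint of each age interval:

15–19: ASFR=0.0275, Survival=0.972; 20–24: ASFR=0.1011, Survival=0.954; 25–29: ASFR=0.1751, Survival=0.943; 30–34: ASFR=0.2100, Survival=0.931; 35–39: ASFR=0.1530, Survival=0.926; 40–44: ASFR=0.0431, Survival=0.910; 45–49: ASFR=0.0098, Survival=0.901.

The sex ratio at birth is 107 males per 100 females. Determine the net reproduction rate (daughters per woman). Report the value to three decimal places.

Proportion female at birth = 100 / (100 + 107) = 0.48309.
Per-age-group product (5 × ASFR × survival probability):
  15–19: 5 × 0.0275 × 0.972 = 0.13365
  20–24: 5 × 0.1011 × 0.954 = 0.48225
  25–29: 5 × 0.1751 × 0.943 = 0.82560
  30–34: 5 × 0.2100 × 0.931 = 0.97755
  35–39: 5 × 0.1530 × 0.926 = 0.70839
  40–44: 5 × 0.0431 × 0.910 = 0.19611
  45–49: 5 × 0.0098 × 0.901 = 0.04415
Sum = 3.36770
NRR = 0.48309 × 3.36770 = 1.62690

1.627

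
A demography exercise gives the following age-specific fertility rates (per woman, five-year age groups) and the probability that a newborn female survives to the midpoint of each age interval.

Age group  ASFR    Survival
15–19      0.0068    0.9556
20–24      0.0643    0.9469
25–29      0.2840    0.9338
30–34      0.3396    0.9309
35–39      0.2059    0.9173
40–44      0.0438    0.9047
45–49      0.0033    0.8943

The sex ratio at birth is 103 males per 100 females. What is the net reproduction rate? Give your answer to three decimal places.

Proportion female at birth = 100 / (100 + 103) = 0.49261.
Weighting each age-specific rate by interval width and survival:
  15–19: 5 × 0.0068 × 0.9556 = 0.03249
  20–24: 5 × 0.0643 × 0.9469 = 0.30443
  25–29: 5 × 0.2840 × 0.9338 = 1.32600
  30–34: 5 × 0.3396 × 0.9309 = 1.58067
  35–39: 5 × 0.2059 × 0.9173 = 0.94436
  40–44: 5 × 0.0438 × 0.9047 = 0.19813
  45–49: 5 × 0.0033 × 0.8943 = 0.01476
Sum = 4.40084
NRR = 0.49261 × 4.40084 = 2.16790

2.168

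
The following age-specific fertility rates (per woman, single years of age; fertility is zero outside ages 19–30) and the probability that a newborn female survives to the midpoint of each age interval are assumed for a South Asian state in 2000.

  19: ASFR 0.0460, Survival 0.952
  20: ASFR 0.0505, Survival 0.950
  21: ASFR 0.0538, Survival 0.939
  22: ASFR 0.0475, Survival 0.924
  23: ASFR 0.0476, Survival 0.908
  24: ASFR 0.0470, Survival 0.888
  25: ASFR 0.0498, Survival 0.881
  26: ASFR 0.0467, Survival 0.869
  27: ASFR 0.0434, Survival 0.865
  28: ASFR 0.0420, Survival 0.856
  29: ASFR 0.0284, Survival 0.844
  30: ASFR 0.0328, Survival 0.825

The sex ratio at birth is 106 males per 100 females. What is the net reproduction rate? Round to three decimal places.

Proportion female at birth = 100 / (100 + 106) = 0.48544.
Per-age-group product (1 × ASFR × survival probability):
  19: 1 × 0.0460 × 0.952 = 0.04379
  20: 1 × 0.0505 × 0.950 = 0.04798
  21: 1 × 0.0538 × 0.939 = 0.05052
  22: 1 × 0.0475 × 0.924 = 0.04389
  23: 1 × 0.0476 × 0.908 = 0.04322
  24: 1 × 0.0470 × 0.888 = 0.04174
  25: 1 × 0.0498 × 0.881 = 0.04387
  26: 1 × 0.0467 × 0.869 = 0.04058
  27: 1 × 0.0434 × 0.865 = 0.03754
  28: 1 × 0.0420 × 0.856 = 0.03595
  29: 1 × 0.0284 × 0.844 = 0.02397
  30: 1 × 0.0328 × 0.825 = 0.02706
Sum = 0.48011
NRR = 0.48544 × 0.48011 = 0.23306

0.233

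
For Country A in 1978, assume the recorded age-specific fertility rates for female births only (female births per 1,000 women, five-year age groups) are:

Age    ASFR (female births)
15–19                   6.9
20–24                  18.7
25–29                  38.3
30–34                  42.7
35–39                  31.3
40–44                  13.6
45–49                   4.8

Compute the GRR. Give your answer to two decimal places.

0.78

Sum of female ASFRs = 6.9 + 18.7 + 38.3 + 42.7 + 31.3 + 13.6 + 4.8 = 156.3
GRR = 5 × 156.3 / 1000 = 0.7815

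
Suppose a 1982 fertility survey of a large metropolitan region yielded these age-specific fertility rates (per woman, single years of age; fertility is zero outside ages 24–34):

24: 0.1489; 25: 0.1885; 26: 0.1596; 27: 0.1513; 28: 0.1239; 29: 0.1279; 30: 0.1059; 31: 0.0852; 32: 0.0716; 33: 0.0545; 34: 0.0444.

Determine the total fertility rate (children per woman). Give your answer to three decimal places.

Sum of ASFRs = 0.1489 + 0.1885 + 0.1596 + 0.1513 + 0.1239 + 0.1279 + 0.1059 + 0.0852 + 0.0716 + 0.0545 + 0.0444 = 1.2617
TFR = 1.2617

1.262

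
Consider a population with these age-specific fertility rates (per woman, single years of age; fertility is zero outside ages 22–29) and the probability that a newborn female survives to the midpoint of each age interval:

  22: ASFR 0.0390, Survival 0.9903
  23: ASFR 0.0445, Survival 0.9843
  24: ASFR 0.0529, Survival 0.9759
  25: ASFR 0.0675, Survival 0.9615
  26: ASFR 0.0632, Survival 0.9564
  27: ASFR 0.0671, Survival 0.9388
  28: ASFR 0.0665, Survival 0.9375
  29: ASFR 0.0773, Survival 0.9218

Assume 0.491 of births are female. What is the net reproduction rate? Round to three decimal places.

0.224

Proportion female at birth = 0.491.
Each age group contributes 1 × ASFR × survival:
  22: 1 × 0.0390 × 0.9903 = 0.03862
  23: 1 × 0.0445 × 0.9843 = 0.04380
  24: 1 × 0.0529 × 0.9759 = 0.05163
  25: 1 × 0.0675 × 0.9615 = 0.06490
  26: 1 × 0.0632 × 0.9564 = 0.06044
  27: 1 × 0.0671 × 0.9388 = 0.06299
  28: 1 × 0.0665 × 0.9375 = 0.06234
  29: 1 × 0.0773 × 0.9218 = 0.07126
Sum = 0.45598
NRR = 0.491 × 0.45598 = 0.22389
An NRR under 1 implies long-run decline under these rates.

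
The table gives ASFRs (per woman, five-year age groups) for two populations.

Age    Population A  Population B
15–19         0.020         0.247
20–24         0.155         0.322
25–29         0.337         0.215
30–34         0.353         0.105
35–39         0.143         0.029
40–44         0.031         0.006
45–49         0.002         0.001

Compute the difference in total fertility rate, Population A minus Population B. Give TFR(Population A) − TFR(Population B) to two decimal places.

Population A:
  Sum of ASFRs = 0.020 + 0.155 + 0.337 + 0.353 + 0.143 + 0.031 + 0.002 = 1.041
  TFR = 5 × 1.041 = 5.205
Population B:
  Sum of ASFRs = 0.247 + 0.322 + 0.215 + 0.105 + 0.029 + 0.006 + 0.001 = 0.925
  TFR = 5 × 0.925 = 4.625
Difference = 5.205 − 4.625 = 0.58

0.58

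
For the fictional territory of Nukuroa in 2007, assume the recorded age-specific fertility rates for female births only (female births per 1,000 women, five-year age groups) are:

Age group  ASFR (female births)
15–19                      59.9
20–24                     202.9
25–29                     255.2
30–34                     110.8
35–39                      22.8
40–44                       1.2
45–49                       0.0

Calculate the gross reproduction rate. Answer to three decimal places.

Sum of female ASFRs = 59.9 + 202.9 + 255.2 + 110.8 + 22.8 + 1.2 + 0.0 = 652.8
GRR = 5 × 652.8 / 1000 = 3.264

3.264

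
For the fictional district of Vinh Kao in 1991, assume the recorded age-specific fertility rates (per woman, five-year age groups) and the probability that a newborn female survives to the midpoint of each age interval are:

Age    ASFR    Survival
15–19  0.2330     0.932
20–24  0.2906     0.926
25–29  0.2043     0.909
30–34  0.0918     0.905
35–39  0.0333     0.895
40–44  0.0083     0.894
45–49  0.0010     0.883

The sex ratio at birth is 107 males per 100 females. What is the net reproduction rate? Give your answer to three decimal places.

Proportion female at birth = 100 / (100 + 107) = 0.48309.
Weighting each age-specific rate by interval width and survival:
  15–19: 5 × 0.2330 × 0.932 = 1.08578
  20–24: 5 × 0.2906 × 0.926 = 1.34548
  25–29: 5 × 0.2043 × 0.909 = 0.92854
  30–34: 5 × 0.0918 × 0.905 = 0.41540
  35–39: 5 × 0.0333 × 0.895 = 0.14902
  40–44: 5 × 0.0083 × 0.894 = 0.03710
  45–49: 5 × 0.0010 × 0.883 = 0.00442
Sum = 3.96574
NRR = 0.48309 × 3.96574 = 1.91581
With NRR above 1 the population is above replacement fertility.

1.916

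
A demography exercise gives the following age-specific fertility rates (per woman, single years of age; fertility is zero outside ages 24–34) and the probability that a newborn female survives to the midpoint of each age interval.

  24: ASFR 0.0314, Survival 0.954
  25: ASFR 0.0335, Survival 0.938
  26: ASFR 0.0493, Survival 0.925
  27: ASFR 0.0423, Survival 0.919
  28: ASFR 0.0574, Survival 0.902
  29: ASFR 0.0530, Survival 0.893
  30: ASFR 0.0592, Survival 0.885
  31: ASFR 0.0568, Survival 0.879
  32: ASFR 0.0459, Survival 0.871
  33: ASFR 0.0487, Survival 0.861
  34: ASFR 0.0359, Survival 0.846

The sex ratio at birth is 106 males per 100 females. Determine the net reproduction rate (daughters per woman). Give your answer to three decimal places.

Proportion female at birth = 100 / (100 + 106) = 0.48544.
Weighting each age-specific rate by interval width and survival:
  24: 1 × 0.0314 × 0.954 = 0.02996
  25: 1 × 0.0335 × 0.938 = 0.03142
  26: 1 × 0.0493 × 0.925 = 0.04560
  27: 1 × 0.0423 × 0.919 = 0.03887
  28: 1 × 0.0574 × 0.902 = 0.05177
  29: 1 × 0.0530 × 0.893 = 0.04733
  30: 1 × 0.0592 × 0.885 = 0.05239
  31: 1 × 0.0568 × 0.879 = 0.04993
  32: 1 × 0.0459 × 0.871 = 0.03998
  33: 1 × 0.0487 × 0.861 = 0.04193
  34: 1 × 0.0359 × 0.846 = 0.03037
Sum = 0.45955
NRR = 0.48544 × 0.45955 = 0.22308

0.223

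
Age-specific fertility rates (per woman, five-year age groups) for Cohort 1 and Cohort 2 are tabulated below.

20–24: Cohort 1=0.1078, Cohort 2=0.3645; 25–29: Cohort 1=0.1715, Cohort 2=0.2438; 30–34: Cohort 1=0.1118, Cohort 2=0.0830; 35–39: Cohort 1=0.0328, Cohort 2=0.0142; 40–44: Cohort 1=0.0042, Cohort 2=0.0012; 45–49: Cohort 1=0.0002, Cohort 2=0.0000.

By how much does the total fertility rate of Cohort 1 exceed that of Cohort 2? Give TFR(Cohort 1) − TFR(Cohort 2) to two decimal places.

-1.39

Cohort 1:
  Sum of ASFRs = 0.1078 + 0.1715 + 0.1118 + 0.0328 + 0.0042 + 0.0002 = 0.4283
  TFR = 5 × 0.4283 = 2.1415
Cohort 2:
  Sum of ASFRs = 0.3645 + 0.2438 + 0.0830 + 0.0142 + 0.0012 + 0.0000 = 0.7067
  TFR = 5 × 0.7067 = 3.5335
Difference = 2.1415 − 3.5335 = -1.392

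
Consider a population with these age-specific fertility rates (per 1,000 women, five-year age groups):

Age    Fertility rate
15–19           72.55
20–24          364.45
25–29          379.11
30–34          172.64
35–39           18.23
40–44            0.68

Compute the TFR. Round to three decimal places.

5.038

Sum of ASFRs = 72.55 + 364.45 + 379.11 + 172.64 + 18.23 + 0.68 = 1007.66
TFR = 5 × 1007.66 / 1000 = 5.0383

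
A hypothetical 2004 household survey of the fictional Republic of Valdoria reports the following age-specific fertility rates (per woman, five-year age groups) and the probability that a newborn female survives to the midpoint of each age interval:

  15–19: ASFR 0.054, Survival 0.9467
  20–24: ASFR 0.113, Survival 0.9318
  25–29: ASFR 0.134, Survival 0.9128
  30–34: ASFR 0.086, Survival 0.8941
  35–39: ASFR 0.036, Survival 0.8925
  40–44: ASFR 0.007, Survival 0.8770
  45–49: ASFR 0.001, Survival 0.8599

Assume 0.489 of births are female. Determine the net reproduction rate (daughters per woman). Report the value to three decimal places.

0.965

Proportion female at birth = 0.489.
Each age group contributes 5 × ASFR × survival:
  15–19: 5 × 0.054 × 0.9467 = 0.25561
  20–24: 5 × 0.113 × 0.9318 = 0.52647
  25–29: 5 × 0.134 × 0.9128 = 0.61158
  30–34: 5 × 0.086 × 0.8941 = 0.38446
  35–39: 5 × 0.036 × 0.8925 = 0.16065
  40–44: 5 × 0.007 × 0.8770 = 0.03070
  45–49: 5 × 0.001 × 0.8599 = 0.00430
Sum = 1.97377
NRR = 0.489 × 1.97377 = 0.96517
NRR < 1, so the cohort does not fully replace itself.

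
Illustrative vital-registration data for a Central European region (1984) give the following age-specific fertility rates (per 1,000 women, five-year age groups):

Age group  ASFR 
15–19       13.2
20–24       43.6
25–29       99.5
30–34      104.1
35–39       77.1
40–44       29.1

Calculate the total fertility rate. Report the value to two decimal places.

Sum of ASFRs = 13.2 + 43.6 + 99.5 + 104.1 + 77.1 + 29.1 = 366.6
TFR = 5 × 366.6 / 1000 = 1.833

1.83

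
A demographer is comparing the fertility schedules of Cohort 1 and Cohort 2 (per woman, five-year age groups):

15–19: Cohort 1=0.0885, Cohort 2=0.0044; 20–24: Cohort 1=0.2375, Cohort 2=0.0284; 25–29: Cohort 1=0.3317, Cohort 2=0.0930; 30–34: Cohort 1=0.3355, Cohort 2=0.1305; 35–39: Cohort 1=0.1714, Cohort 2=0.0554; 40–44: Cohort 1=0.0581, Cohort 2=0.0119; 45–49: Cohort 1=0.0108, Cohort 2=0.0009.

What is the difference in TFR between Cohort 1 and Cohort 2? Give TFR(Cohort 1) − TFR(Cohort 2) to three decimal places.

4.545

Cohort 1:
  Sum of ASFRs = 0.0885 + 0.2375 + 0.3317 + 0.3355 + 0.1714 + 0.0581 + 0.0108 = 1.2335
  TFR = 5 × 1.2335 = 6.1675
Cohort 2:
  Sum of ASFRs = 0.0044 + 0.0284 + 0.0930 + 0.1305 + 0.0554 + 0.0119 + 0.0009 = 0.3245
  TFR = 5 × 0.3245 = 1.6225
Difference = 6.1675 − 1.6225 = 4.545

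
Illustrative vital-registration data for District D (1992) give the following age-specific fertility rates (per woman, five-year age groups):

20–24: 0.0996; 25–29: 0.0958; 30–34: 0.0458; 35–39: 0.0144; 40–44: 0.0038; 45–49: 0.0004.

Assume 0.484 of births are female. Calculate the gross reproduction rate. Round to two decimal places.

Proportion female at birth = 0.484.
Sum of ASFRs = 0.0996 + 0.0958 + 0.0458 + 0.0144 + 0.0038 + 0.0004 = 0.2598
TFR = 5 × 0.2598 = 1.299
GRR = 0.484 × 1.299 = 0.62872

0.63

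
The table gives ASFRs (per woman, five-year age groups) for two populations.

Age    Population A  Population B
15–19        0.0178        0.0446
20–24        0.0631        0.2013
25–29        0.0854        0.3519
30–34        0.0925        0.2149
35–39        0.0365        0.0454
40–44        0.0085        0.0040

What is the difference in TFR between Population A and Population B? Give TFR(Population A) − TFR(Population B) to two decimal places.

Population A:
  Sum of ASFRs = 0.0178 + 0.0631 + 0.0854 + 0.0925 + 0.0365 + 0.0085 = 0.3038
  TFR = 5 × 0.3038 = 1.519
Population B:
  Sum of ASFRs = 0.0446 + 0.2013 + 0.3519 + 0.2149 + 0.0454 + 0.0040 = 0.8621
  TFR = 5 × 0.8621 = 4.3105
Difference = 1.519 − 4.3105 = -2.7915

-2.79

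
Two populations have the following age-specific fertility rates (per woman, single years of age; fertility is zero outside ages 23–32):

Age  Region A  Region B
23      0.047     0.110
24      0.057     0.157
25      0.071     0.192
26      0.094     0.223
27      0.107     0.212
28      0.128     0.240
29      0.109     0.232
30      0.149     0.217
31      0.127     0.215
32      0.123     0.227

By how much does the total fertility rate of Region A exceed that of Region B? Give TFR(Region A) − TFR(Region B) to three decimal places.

-1.013

Region A:
  Sum of ASFRs = 0.047 + 0.057 + 0.071 + 0.094 + 0.107 + 0.128 + 0.109 + 0.149 + 0.127 + 0.123 = 1.012
  TFR = 1.012
Region B:
  Sum of ASFRs = 0.110 + 0.157 + 0.192 + 0.223 + 0.212 + 0.240 + 0.232 + 0.217 + 0.215 + 0.227 = 2.025
  TFR = 2.025
Difference = 1.012 − 2.025 = -1.013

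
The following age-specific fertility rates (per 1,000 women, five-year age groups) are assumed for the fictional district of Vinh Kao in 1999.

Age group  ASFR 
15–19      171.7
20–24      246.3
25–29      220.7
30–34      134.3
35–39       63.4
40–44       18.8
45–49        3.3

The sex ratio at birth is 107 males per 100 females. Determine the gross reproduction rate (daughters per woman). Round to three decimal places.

Proportion female at birth = 100 / (100 + 107) = 0.48309.
Sum of ASFRs = 171.7 + 246.3 + 220.7 + 134.3 + 63.4 + 18.8 + 3.3 = 858.5
TFR = 5 × 858.5 / 1000 = 4.2925
GRR = 0.48309 × 4.2925 = 2.07366

2.074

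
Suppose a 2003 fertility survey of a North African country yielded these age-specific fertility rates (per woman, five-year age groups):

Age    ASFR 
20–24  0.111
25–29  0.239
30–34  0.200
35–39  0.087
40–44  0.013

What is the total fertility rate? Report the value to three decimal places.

Sum of ASFRs = 0.111 + 0.239 + 0.200 + 0.087 + 0.013 = 0.650
TFR = 5 × 0.650 = 3.25

3.250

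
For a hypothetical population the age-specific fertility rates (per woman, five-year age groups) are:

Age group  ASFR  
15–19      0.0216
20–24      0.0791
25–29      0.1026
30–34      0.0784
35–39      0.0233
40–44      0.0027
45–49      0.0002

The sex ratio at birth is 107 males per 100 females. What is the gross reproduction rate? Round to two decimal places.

0.74

Proportion female at birth = 100 / (100 + 107) = 0.48309.
Sum of ASFRs = 0.0216 + 0.0791 + 0.1026 + 0.0784 + 0.0233 + 0.0027 + 0.0002 = 0.3079
TFR = 5 × 0.3079 = 1.5395
GRR = 0.48309 × 1.5395 = 0.74372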